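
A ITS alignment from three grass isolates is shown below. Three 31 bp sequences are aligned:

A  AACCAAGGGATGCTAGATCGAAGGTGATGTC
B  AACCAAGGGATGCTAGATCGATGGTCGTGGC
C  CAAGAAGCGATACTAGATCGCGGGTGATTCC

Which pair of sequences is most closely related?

A–B: 4/31 differ, p = 0.129, d = 0.142.
A–C: 9/31 differ, p = 0.290, d = 0.367.
B–C: 11/31 differ, p = 0.355, d = 0.481.
The smallest distance is between A and B.

A and B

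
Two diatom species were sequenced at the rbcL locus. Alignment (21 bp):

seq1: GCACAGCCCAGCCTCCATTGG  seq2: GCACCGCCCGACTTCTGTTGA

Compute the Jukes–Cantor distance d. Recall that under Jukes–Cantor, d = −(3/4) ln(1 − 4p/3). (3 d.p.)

0.441

The sequences differ at 7 of 21 sites (5, 10, 11, 13, 16, 17, 21), so p = 7/21 ≈ 0.333333.
d = −(3/4) ln(1 − 4p/3) = −0.75 ln(1 − 0.444444) = −0.75 ln(0.555556)
  = −0.75 × (-0.587786) = 0.440840 substitutions/site.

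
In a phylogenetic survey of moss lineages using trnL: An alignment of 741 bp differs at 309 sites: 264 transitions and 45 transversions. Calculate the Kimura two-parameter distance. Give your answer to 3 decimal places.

P = 264/741 ≈ 0.356275 and Q = 45/741 ≈ 0.060729.
Under the Kimura two-parameter model, d = −½ ln(1 − 2P − Q) − ¼ ln(1 − 2Q).
1 − 2P − Q = 0.226721, giving −½ ln(0.226721) = 0.742018.
1 − 2Q = 0.878542, giving −¼ ln(0.878542) = 0.032373.
d = 0.742018 + 0.032373 = 0.774391.

0.774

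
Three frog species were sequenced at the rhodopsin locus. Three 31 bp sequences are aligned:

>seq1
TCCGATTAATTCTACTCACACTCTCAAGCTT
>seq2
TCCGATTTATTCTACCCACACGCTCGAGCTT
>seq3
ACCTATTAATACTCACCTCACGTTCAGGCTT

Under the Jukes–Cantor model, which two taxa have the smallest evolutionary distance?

seq1 and seq2

seq1–seq2: 4/31 differ, p = 0.129, d = 0.142.
seq1–seq3: 10/31 differ, p = 0.323, d = 0.422.
seq2–seq3: 10/31 differ, p = 0.323, d = 0.422.
The smallest distance is between seq1 and seq2.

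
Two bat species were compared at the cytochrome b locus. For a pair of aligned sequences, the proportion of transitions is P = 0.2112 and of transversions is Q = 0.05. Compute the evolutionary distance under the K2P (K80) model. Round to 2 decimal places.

0.35

Under the Kimura two-parameter model, d = −½ ln(1 − 2P − Q) − ¼ ln(1 − 2Q).
1 − 2P − Q = 0.5276, giving −½ ln(0.5276) = 0.319708.
1 − 2Q = 0.9, giving −¼ ln(0.9) = 0.026340.
d = 0.319708 + 0.026340 = 0.346048.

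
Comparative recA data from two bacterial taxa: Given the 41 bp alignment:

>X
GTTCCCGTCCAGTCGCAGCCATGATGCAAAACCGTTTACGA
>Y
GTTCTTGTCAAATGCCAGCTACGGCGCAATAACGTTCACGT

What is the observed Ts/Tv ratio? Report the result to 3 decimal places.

Transitions are A↔G and C↔T; transversions are all other mismatches.
Transitions: 8. Transversions: 6.
R = 8/6 = 1.333333… ≈ 1.333 (to 3 d.p.).

1.333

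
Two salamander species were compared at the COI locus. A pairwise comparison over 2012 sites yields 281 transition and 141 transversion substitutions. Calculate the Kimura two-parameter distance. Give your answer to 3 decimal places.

P = 281/2012 ≈ 0.139662 and Q = 141/2012 ≈ 0.07008.
Under the Kimura two-parameter model, d = −½ ln(1 − 2P − Q) − ¼ ln(1 − 2Q).
1 − 2P − Q = 0.650596, giving −½ ln(0.650596) = 0.214933.
1 − 2Q = 0.85984, giving −¼ ln(0.85984) = 0.037752.
d = 0.214933 + 0.037752 = 0.252685.

0.253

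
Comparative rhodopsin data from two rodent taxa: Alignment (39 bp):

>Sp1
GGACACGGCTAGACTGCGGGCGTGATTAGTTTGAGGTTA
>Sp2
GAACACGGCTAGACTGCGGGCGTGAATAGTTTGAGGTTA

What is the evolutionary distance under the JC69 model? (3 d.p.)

The sequences differ at 2 of 39 sites (2, 26), so p = 2/39 ≈ 0.051282.
d = −(3/4) ln(1 − 4p/3) = −0.75 ln(1 − 0.068376) = −0.75 ln(0.931624)
  = −0.75 × (-0.070826) = 0.053120 substitutions/site.

0.053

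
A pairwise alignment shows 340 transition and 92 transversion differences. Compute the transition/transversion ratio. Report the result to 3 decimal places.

3.696

R = 340/92 = 3.695652… ≈ 3.696 (to 3 d.p.).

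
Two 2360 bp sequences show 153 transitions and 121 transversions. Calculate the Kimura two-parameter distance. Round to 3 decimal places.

0.127

P = 153/2360 ≈ 0.064831 and Q = 121/2360 ≈ 0.051271.
Under the Kimura two-parameter model, d = −½ ln(1 − 2P − Q) − ¼ ln(1 − 2Q).
1 − 2P − Q = 0.819067, giving −½ ln(0.819067) = 0.099795.
1 − 2Q = 0.897458, giving −¼ ln(0.897458) = 0.027047.
d = 0.099795 + 0.027047 = 0.126842.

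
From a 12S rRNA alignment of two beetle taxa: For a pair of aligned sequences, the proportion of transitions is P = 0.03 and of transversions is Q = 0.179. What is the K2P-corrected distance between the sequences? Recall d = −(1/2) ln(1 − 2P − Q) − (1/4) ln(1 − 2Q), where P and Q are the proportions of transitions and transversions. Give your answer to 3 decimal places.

Under the Kimura two-parameter model, d = −½ ln(1 − 2P − Q) − ¼ ln(1 − 2Q).
1 − 2P − Q = 0.761, giving −½ ln(0.761) = 0.136561.
1 − 2Q = 0.642, giving −¼ ln(0.642) = 0.110792.
d = 0.136561 + 0.110792 = 0.247353.

0.247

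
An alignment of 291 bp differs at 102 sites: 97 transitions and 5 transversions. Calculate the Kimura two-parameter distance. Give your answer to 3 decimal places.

P = 97/291 ≈ 0.333333 and Q = 5/291 ≈ 0.017182.
Under the Kimura two-parameter model, d = −½ ln(1 − 2P − Q) − ¼ ln(1 − 2Q).
1 − 2P − Q = 0.316152, giving −½ ln(0.316152) = 0.575766.
1 − 2Q = 0.965636, giving −¼ ln(0.965636) = 0.008742.
d = 0.575766 + 0.008742 = 0.584508.

0.585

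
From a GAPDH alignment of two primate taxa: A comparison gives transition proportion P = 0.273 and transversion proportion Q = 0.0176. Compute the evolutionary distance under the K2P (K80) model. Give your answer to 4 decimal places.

Under the Kimura two-parameter model, d = −½ ln(1 − 2P − Q) − ¼ ln(1 − 2Q).
1 − 2P − Q = 0.4364, giving −½ ln(0.4364) = 0.414598.
1 − 2Q = 0.9648, giving −¼ ln(0.9648) = 0.008959.
d = 0.414598 + 0.008959 = 0.423557.

0.4236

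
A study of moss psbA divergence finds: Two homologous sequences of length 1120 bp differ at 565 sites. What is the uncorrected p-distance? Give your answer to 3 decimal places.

p = 565/1120 = 0.504464… ≈ 0.504 (to 3 d.p.).

0.504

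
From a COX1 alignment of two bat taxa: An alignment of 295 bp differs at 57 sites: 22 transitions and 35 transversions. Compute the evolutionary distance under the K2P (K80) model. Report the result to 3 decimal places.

P = 22/295 ≈ 0.074576 and Q = 35/295 ≈ 0.118644.
Under the Kimura two-parameter model, d = −½ ln(1 − 2P − Q) − ¼ ln(1 − 2Q).
1 − 2P − Q = 0.732204, giving −½ ln(0.732204) = 0.155848.
1 − 2Q = 0.762712, giving −¼ ln(0.762712) = 0.067719.
d = 0.155848 + 0.067719 = 0.223567.

0.224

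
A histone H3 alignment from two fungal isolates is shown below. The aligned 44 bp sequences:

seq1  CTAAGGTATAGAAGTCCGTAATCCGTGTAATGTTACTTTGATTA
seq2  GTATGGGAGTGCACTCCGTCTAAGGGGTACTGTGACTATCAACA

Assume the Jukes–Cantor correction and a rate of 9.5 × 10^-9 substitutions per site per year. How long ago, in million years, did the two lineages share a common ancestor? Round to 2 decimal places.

33.85

The sequences differ at 19 of 44 sites, so p = 19/44 ≈ 0.431818.
d = −(3/4) ln(1 − 4p/3) = −0.75 ln(1 − 0.575757) = −0.75 ln(0.424243)
  = −0.75 × (-0.857449) = 0.643087 substitutions/site.
Under a molecular clock d = 2μt, so t = d/(2μ) = 0.643087 / (2 × 9.5 × 10^-9) = 33.85 million years.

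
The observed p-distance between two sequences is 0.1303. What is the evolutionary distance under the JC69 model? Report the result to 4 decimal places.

0.1431

d = −(3/4) ln(1 − 4p/3) = −0.75 ln(1 − 0.173733) = −0.75 ln(0.826267)
  = −0.75 × (-0.190837) = 0.143128 substitutions/site.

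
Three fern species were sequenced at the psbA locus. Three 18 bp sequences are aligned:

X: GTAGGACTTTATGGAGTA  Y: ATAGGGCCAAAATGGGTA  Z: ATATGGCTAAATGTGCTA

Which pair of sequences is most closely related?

Y and Z

X–Y: 8/18 differ, p = 0.444, d = 0.673.
X–Z: 8/18 differ, p = 0.444, d = 0.673.
Y–Z: 6/18 differ, p = 0.333, d = 0.441.
The smallest distance is between Y and Z.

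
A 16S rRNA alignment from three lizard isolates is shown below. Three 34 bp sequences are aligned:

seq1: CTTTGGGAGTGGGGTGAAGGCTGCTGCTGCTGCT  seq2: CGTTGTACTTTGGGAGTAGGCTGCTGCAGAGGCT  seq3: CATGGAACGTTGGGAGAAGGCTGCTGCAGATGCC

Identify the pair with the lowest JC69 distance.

seq1–seq2: 11/34 differ, p = 0.324, d = 0.423.
seq1–seq3: 10/34 differ, p = 0.294, d = 0.373.
seq2–seq3: 7/34 differ, p = 0.206, d = 0.241.
The smallest distance is between seq2 and seq3.

seq2 and seq3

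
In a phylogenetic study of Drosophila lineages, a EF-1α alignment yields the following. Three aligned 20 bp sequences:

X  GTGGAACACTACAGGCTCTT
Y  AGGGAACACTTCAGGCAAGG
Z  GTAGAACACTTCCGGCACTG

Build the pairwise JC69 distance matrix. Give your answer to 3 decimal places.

X–Y: 7/20 sites differ → p = 0.35, d = −0.75 ln(1 − 0.466667) = 0.471457 ≈ 0.471.
X–Z: 5/20 sites differ → p = 0.25, d = −0.75 ln(1 − 0.333333) = 0.304098 ≈ 0.304.
Y–Z: 6/20 sites differ → p = 0.3, d = −0.75 ln(1 − 0.4) = 0.383119 ≈ 0.383.

d(X,Y) = 0.471, d(X,Z) = 0.304, d(Y,Z) = 0.383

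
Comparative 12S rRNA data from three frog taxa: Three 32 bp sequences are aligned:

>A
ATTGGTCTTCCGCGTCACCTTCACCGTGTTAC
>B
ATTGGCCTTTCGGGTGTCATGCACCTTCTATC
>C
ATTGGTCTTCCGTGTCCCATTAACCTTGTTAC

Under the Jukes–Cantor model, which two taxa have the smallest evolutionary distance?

A and C

A–B: 11/32 differ, p = 0.344, d = 0.460.
A–C: 5/32 differ, p = 0.156, d = 0.175.
B–C: 10/32 differ, p = 0.313, d = 0.404.
The smallest distance is between A and C.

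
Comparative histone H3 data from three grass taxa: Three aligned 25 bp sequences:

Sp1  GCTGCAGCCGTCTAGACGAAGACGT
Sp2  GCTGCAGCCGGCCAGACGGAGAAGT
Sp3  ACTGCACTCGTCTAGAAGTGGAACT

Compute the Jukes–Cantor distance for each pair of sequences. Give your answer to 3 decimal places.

Sp1–Sp2: 4/25 sites differ → p = 0.16, d = −0.75 ln(1 − 0.213333) = 0.179963 ≈ 0.180.
Sp1–Sp3: 8/25 sites differ → p = 0.32, d = −0.75 ln(1 − 0.426667) = 0.417216 ≈ 0.417.
Sp2–Sp3: 9/25 sites differ → p = 0.36, d = −0.75 ln(1 − 0.48) = 0.490445 ≈ 0.490.

d(Sp1,Sp2) = 0.180, d(Sp1,Sp3) = 0.417, d(Sp2,Sp3) = 0.490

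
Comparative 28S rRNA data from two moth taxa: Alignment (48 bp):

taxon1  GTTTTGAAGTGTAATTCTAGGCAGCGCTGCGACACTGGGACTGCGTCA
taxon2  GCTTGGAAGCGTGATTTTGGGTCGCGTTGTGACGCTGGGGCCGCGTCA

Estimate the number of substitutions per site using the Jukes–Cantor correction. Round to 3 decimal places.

The sequences differ at 13 of 48 sites, so p = 13/48 ≈ 0.270833.
d = −(3/4) ln(1 − 4p/3) = −0.75 ln(1 − 0.361111) = −0.75 ln(0.638889)
  = −0.75 × (-0.448025) = 0.336019 substitutions/site.

0.336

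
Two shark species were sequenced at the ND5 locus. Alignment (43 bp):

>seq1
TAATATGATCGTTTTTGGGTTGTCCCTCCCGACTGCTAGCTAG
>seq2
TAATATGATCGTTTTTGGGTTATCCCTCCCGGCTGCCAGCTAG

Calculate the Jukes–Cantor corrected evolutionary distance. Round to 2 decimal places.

0.07

The sequences differ at 3 of 43 sites (22, 32, 37), so p = 3/43 ≈ 0.069767.
d = −(3/4) ln(1 − 4p/3) = −0.75 ln(1 − 0.093023) = −0.75 ln(0.906977)
  = −0.75 × (-0.097638) = 0.073229 substitutions/site.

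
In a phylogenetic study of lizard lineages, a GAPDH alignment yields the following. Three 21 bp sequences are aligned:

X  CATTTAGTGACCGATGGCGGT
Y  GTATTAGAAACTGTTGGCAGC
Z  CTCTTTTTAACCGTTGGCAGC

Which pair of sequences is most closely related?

X–Y: 9/21 differ, p = 0.429, d = 0.635.
X–Z: 8/21 differ, p = 0.381, d = 0.532.
Y–Z: 6/21 differ, p = 0.286, d = 0.360.
The smallest distance is between Y and Z.

Y and Z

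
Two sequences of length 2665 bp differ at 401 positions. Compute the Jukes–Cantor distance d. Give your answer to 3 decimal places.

0.168

p = 401/2665 ≈ 0.150469.
d = −(3/4) ln(1 − 4p/3) = −0.75 ln(1 − 0.200625) = −0.75 ln(0.799375)
  = −0.75 × (-0.223925) = 0.167944 substitutions/site.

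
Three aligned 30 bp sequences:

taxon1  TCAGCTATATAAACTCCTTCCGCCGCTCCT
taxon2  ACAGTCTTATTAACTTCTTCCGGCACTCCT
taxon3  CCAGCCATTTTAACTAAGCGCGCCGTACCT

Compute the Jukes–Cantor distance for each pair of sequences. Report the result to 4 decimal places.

taxon1–taxon2: 8/30 sites differ → p ≈ 0.266667, d = −0.75 ln(1 − 0.355556) = 0.329526 ≈ 0.3295.
taxon1–taxon3: 11/30 sites differ → p ≈ 0.366667, d = −0.75 ln(1 − 0.488889) = 0.503376 ≈ 0.5034.
taxon2–taxon3: 13/30 sites differ → p ≈ 0.433333, d = −0.75 ln(1 − 0.577777) = 0.646666 ≈ 0.6467.

d(taxon1,taxon2) = 0.3295, d(taxon1,taxon3) = 0.5034, d(taxon2,taxon3) = 0.6467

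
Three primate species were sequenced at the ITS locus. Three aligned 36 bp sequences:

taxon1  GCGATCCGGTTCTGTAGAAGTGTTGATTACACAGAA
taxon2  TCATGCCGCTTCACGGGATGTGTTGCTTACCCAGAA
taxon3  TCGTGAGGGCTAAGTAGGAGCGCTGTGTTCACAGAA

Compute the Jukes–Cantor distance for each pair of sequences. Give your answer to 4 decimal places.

d(taxon1,taxon2) = 0.4408, d(taxon1,taxon3) = 0.5482, d(taxon2,taxon3) = 0.7449

taxon1–taxon2: 12/36 sites differ → p ≈ 0.333333, d = −0.75 ln(1 − 0.444444) = 0.440839 ≈ 0.4408.
taxon1–taxon3: 14/36 sites differ → p ≈ 0.388889, d = −0.75 ln(1 − 0.518519) = 0.548166 ≈ 0.5482.
taxon2–taxon3: 17/36 sites differ → p ≈ 0.472222, d = −0.75 ln(1 − 0.629629) = 0.744938 ≈ 0.7449.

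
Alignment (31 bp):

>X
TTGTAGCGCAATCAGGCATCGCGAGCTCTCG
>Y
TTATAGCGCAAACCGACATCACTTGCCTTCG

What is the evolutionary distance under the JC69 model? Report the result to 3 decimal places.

0.367

The sequences differ at 9 of 31 sites (3, 12, 14, 16, 21, 23, 24, 27, 28), so p = 9/31 ≈ 0.290323.
d = −(3/4) ln(1 − 4p/3) = −0.75 ln(1 − 0.387097) = −0.75 ln(0.612903)
  = −0.75 × (-0.489549) = 0.367162 substitutions/site.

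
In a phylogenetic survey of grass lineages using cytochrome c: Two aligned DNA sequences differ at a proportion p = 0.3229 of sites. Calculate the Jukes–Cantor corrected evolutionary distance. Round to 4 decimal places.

d = −(3/4) ln(1 − 4p/3) = −0.75 ln(1 − 0.430533) = −0.75 ln(0.569467)
  = −0.75 × (-0.563054) = 0.422291 substitutions/site.

0.4223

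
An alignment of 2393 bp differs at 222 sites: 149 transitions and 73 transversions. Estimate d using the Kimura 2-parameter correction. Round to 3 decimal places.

P = 149/2393 ≈ 0.062265 and Q = 73/2393 ≈ 0.030506.
Under the Kimura two-parameter model, d = −½ ln(1 − 2P − Q) − ¼ ln(1 − 2Q).
1 − 2P − Q = 0.844964, giving −½ ln(0.844964) = 0.084231.
1 − 2Q = 0.938988, giving −¼ ln(0.938988) = 0.015738.
d = 0.084231 + 0.015738 = 0.099969.

0.100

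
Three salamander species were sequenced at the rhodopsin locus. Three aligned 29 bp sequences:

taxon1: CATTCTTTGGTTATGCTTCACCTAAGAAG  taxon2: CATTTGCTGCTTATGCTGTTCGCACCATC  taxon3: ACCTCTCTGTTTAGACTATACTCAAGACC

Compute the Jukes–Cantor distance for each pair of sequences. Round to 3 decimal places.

d(taxon1,taxon2) = 0.683, d(taxon1,taxon3) = 0.683, d(taxon2,taxon3) = 0.774

taxon1–taxon2: 13/29 sites differ → p ≈ 0.448276, d = −0.75 ln(1 − 0.597701) = 0.682920 ≈ 0.683.
taxon1–taxon3: 13/29 sites differ → p ≈ 0.448276, d = −0.75 ln(1 − 0.597701) = 0.682920 ≈ 0.683.
taxon2–taxon3: 14/29 sites differ → p ≈ 0.482759, d = −0.75 ln(1 − 0.643679) = 0.773942 ≈ 0.774.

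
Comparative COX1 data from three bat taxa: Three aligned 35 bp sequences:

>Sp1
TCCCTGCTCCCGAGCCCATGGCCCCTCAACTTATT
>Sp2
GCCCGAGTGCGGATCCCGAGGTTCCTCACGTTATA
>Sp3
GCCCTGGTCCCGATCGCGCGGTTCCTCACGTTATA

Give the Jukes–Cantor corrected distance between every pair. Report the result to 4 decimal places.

Sp1–Sp2: 14/35 sites differ → p = 0.4, d = −0.75 ln(1 − 0.533333) = 0.571605 ≈ 0.5716.
Sp1–Sp3: 11/35 sites differ → p ≈ 0.314286, d = −0.75 ln(1 − 0.419048) = 0.407315 ≈ 0.4073.
Sp2–Sp3: 6/35 sites differ → p ≈ 0.171429, d = −0.75 ln(1 − 0.228572) = 0.194634 ≈ 0.1946.

d(Sp1,Sp2) = 0.5716, d(Sp1,Sp3) = 0.4073, d(Sp2,Sp3) = 0.1946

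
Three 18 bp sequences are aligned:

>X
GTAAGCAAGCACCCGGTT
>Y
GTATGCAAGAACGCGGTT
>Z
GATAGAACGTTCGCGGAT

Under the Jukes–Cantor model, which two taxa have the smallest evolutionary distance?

X and Y

X–Y: 3/18 differ, p = 0.167, d = 0.188.
X–Z: 8/18 differ, p = 0.444, d = 0.673.
Y–Z: 8/18 differ, p = 0.444, d = 0.673.
The smallest distance is between X and Y.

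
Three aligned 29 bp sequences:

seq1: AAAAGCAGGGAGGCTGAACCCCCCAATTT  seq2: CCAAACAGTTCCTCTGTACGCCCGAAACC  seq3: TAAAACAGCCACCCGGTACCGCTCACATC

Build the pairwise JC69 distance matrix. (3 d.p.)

d(seq1,seq2) = 0.774, d(seq1,seq3) = 0.683, d(seq2,seq3) = 0.683

seq1–seq2: 14/29 sites differ → p ≈ 0.482759, d = −0.75 ln(1 − 0.643679) = 0.773942 ≈ 0.774.
seq1–seq3: 13/29 sites differ → p ≈ 0.448276, d = −0.75 ln(1 − 0.597701) = 0.682920 ≈ 0.683.
seq2–seq3: 13/29 sites differ → p ≈ 0.448276, d = −0.75 ln(1 − 0.597701) = 0.682920 ≈ 0.683.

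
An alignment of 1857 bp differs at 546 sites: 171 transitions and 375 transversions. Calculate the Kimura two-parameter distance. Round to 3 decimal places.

P = 171/1857 ≈ 0.092084 and Q = 375/1857 ≈ 0.201939.
Under the Kimura two-parameter model, d = −½ ln(1 − 2P − Q) − ¼ ln(1 − 2Q).
1 − 2P − Q = 0.613893, giving −½ ln(0.613893) = 0.243967.
1 − 2Q = 0.596122, giving −¼ ln(0.596122) = 0.129327.
d = 0.243967 + 0.129327 = 0.373294.

0.373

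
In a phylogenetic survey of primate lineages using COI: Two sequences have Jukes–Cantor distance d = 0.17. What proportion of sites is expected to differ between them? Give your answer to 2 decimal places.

0.15

p = (3/4)(1 − e^(−4d/3)) = 0.75 × (1 − e^(-0.226667)) = 0.75 × (1 − 0.797186) = 0.152111.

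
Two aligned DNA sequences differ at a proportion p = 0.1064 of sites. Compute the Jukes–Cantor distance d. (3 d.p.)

d = −(3/4) ln(1 − 4p/3) = −0.75 ln(1 − 0.141867) = −0.75 ln(0.858133)
  = −0.75 × (-0.152996) = 0.114747 substitutions/site.

0.115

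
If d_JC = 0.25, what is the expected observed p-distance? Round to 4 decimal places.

p = (3/4)(1 − e^(−4d/3)) = 0.75 × (1 − e^(-0.333333)) = 0.75 × (1 − 0.716532) = 0.212601.

0.2126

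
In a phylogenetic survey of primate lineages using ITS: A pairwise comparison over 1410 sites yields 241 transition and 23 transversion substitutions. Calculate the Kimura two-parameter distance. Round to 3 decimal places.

0.230

P = 241/1410 ≈ 0.170922 and Q = 23/1410 ≈ 0.016312.
Under the Kimura two-parameter model, d = −½ ln(1 − 2P − Q) − ¼ ln(1 − 2Q).
1 − 2P − Q = 0.641844, giving −½ ln(0.641844) = 0.221705.
1 − 2Q = 0.967376, giving −¼ ln(0.967376) = 0.008292.
d = 0.221705 + 0.008292 = 0.229997.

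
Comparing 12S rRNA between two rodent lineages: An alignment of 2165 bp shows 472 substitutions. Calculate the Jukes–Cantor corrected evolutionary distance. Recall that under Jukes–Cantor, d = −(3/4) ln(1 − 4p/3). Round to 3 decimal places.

0.258

p = 472/2165 ≈ 0.218014.
d = −(3/4) ln(1 − 4p/3) = −0.75 ln(1 − 0.290685) = −0.75 ln(0.709315)
  = −0.75 × (-0.343456) = 0.257592 substitutions/site.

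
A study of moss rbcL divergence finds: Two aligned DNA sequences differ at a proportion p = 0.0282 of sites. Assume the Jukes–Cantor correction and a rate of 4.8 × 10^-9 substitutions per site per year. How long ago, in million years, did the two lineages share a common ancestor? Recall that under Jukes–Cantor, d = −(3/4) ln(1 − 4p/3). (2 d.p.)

2.99

d = −(3/4) ln(1 − 4p/3) = −0.75 ln(1 − 0.0376) = −0.75 ln(0.9624)
  = −0.75 × (-0.038325) = 0.028744 substitutions/site.
Under a molecular clock d = 2μt, so t = d/(2μ) = 0.028744 / (2 × 4.8 × 10^-9) = 2.99 million years.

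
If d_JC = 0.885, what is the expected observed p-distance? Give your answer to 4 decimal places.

p = (3/4)(1 − e^(−4d/3)) = 0.75 × (1 − e^(-1.18)) = 0.75 × (1 − 0.307279) = 0.519541.

0.5195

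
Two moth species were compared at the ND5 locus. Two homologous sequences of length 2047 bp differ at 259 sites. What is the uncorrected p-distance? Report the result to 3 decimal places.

0.127

p = 259/2047 = 0.126526… ≈ 0.127 (to 3 d.p.).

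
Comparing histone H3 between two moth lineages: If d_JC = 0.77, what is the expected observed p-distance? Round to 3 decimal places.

p = (3/4)(1 − e^(−4d/3)) = 0.75 × (1 − e^(-1.026667)) = 0.75 × (1 − 0.358199) = 0.481351.

0.481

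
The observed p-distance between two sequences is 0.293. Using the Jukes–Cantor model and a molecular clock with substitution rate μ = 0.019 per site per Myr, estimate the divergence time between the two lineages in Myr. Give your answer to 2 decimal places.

d = −(3/4) ln(1 − 4p/3) = −0.75 ln(1 − 0.390667) = −0.75 ln(0.609333)
  = −0.75 × (-0.495390) = 0.371543 substitutions/site.
Under a molecular clock d = 2μt, so t = d/(2μ) = 0.371543 / (2 × 0.019) = 9.78 Myr.

9.78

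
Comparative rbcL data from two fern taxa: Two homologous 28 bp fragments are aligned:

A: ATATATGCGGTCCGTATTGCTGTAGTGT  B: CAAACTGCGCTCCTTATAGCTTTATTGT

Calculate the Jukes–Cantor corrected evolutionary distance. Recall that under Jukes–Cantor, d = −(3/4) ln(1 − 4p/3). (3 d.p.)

0.420

The sequences differ at 9 of 28 sites (1, 2, 4, 5, 10, 14, 18, 22, 25), so p = 9/28 ≈ 0.321429.
d = −(3/4) ln(1 − 4p/3) = −0.75 ln(1 − 0.428572) = −0.75 ln(0.571428)
  = −0.75 × (-0.559617) = 0.419713 substitutions/site.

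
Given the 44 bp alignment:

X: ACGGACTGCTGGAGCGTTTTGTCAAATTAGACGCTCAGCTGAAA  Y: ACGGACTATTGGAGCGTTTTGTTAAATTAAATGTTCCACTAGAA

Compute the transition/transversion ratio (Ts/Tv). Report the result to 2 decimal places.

Transitions are A↔G and C↔T; transversions are all other mismatches.
Transitions: 9. Transversions: 1.
R = 9/1 = 9.00.

9.00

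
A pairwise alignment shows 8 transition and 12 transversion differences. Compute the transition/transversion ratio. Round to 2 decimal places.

0.67

R = 8/12 = 0.666666… ≈ 0.67 (to 2 d.p.).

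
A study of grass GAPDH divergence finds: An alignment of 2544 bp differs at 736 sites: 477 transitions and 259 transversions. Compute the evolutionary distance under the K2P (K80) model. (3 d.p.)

P = 477/2544 = 0.1875 and Q = 259/2544 ≈ 0.101808.
Under the Kimura two-parameter model, d = −½ ln(1 − 2P − Q) − ¼ ln(1 − 2Q).
1 − 2P − Q = 0.523192, giving −½ ln(0.523192) = 0.323903.
1 − 2Q = 0.796384, giving −¼ ln(0.796384) = 0.056918.
d = 0.323903 + 0.056918 = 0.380821.

0.381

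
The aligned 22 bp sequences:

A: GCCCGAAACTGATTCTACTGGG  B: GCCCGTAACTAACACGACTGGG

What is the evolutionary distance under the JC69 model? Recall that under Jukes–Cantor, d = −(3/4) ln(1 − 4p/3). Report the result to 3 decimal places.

0.271

The sequences differ at 5 of 22 sites (6, 11, 13, 14, 16), so p = 5/22 ≈ 0.227273.
d = −(3/4) ln(1 − 4p/3) = −0.75 ln(1 − 0.303031) = −0.75 ln(0.696969)
  = −0.75 × (-0.361014) = 0.270761 substitutions/site.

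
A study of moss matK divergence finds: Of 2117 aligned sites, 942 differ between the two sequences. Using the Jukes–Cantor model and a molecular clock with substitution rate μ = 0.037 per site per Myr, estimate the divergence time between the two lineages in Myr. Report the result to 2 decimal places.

p = 942/2117 ≈ 0.444969.
d = −(3/4) ln(1 − 4p/3) = −0.75 ln(1 − 0.593292) = −0.75 ln(0.406708)
  = −0.75 × (-0.899660) = 0.674745 substitutions/site.
Under a molecular clock d = 2μt, so t = d/(2μ) = 0.674745 / (2 × 0.037) = 9.12 Myr.

9.12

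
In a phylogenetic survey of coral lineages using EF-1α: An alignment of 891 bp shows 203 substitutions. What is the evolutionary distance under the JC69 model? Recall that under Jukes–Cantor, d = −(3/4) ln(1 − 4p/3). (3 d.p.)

0.272

p = 203/891 ≈ 0.227834.
d = −(3/4) ln(1 − 4p/3) = −0.75 ln(1 − 0.303779) = −0.75 ln(0.696221)
  = −0.75 × (-0.362088) = 0.271566 substitutions/site.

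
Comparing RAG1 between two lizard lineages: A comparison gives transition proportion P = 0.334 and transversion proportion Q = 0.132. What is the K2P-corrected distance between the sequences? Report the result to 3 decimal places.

0.881

Under the Kimura two-parameter model, d = −½ ln(1 − 2P − Q) − ¼ ln(1 − 2Q).
1 − 2P − Q = 0.2, giving −½ ln(0.2) = 0.804719.
1 − 2Q = 0.736, giving −¼ ln(0.736) = 0.076631.
d = 0.804719 + 0.076631 = 0.881350.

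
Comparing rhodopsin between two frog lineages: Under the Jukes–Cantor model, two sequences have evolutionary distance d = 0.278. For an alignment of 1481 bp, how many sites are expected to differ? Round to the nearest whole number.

344

Invert JC69: p = (3/4)(1 − e^(−4d/3)) = 0.75 × (1 − e^(-0.370667)) = 0.75 × (1 − 0.690274) = 0.232295.
Expected differing sites = pL ≈ 0.232295 × 1481 = 344.028895 ≈ 344.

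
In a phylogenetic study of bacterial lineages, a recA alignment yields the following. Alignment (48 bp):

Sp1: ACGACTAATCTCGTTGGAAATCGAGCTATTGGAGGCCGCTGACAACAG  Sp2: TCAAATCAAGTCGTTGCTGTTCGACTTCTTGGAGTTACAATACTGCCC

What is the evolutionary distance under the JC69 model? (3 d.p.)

0.824

The sequences differ at 24 of 48 sites, so p = 24/48 = 0.5.
d = −(3/4) ln(1 − 4p/3) = −0.75 ln(1 − 0.666667) = −0.75 ln(0.333333)
  = −0.75 × (-1.098613) = 0.823960 substitutions/site.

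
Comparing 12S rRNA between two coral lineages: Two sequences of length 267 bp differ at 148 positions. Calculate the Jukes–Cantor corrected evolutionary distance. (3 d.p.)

p = 148/267 ≈ 0.554307.
d = −(3/4) ln(1 − 4p/3) = −0.75 ln(1 − 0.739076) = −0.75 ln(0.260924)
  = −0.75 × (-1.343526) = 1.007645 substitutions/site.

1.008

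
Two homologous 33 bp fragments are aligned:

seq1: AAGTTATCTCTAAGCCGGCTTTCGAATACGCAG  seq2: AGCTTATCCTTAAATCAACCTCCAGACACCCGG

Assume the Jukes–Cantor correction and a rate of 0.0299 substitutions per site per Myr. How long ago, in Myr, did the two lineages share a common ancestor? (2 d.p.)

11.68

The sequences differ at 15 of 33 sites, so p = 15/33 ≈ 0.454545.
d = −(3/4) ln(1 − 4p/3) = −0.75 ln(1 − 0.60606) = −0.75 ln(0.39394)
  = −0.75 × (-0.931557) = 0.698668 substitutions/site.
Under a molecular clock d = 2μt, so t = d/(2μ) = 0.698668 / (2 × 0.0299) = 11.68 Myr.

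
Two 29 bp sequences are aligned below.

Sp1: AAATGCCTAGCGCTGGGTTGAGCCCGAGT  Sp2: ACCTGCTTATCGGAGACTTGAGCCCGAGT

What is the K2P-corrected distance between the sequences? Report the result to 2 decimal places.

0.34

Of 29 sites, 2 differences are transitions and 6 are transversions, so P = 2/29 ≈ 0.068966 and Q = 6/29 ≈ 0.206897.
Under the Kimura two-parameter model, d = −½ ln(1 − 2P − Q) − ¼ ln(1 − 2Q).
1 − 2P − Q = 0.655171, giving −½ ln(0.655171) = 0.211430.
1 − 2Q = 0.586206, giving −¼ ln(0.586206) = 0.133521.
d = 0.211430 + 0.133521 = 0.344951.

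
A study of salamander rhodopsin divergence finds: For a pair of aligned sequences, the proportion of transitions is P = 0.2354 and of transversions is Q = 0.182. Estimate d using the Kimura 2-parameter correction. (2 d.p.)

Under the Kimura two-parameter model, d = −½ ln(1 − 2P − Q) − ¼ ln(1 − 2Q).
1 − 2P − Q = 0.3472, giving −½ ln(0.3472) = 0.528927.
1 − 2Q = 0.636, giving −¼ ln(0.636) = 0.113139.
d = 0.528927 + 0.113139 = 0.642066.

0.64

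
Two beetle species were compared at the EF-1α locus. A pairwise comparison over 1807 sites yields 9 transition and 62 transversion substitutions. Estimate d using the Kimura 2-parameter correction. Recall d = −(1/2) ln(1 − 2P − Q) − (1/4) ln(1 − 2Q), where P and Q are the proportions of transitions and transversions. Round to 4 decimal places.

P = 9/1807 ≈ 0.004981 and Q = 62/1807 ≈ 0.034311.
Under the Kimura two-parameter model, d = −½ ln(1 − 2P − Q) − ¼ ln(1 − 2Q).
1 − 2P − Q = 0.955727, giving −½ ln(0.955727) = 0.022641.
1 − 2Q = 0.931378, giving −¼ ln(0.931378) = 0.017773.
d = 0.022641 + 0.017773 = 0.040414.

0.0404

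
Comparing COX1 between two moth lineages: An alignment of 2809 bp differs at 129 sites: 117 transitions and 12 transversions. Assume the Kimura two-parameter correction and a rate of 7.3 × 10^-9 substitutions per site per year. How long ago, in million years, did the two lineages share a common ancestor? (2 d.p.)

3.29

P = 117/2809 ≈ 0.041652 and Q = 12/2809 ≈ 0.004272.
Under the Kimura two-parameter model, d = −½ ln(1 − 2P − Q) − ¼ ln(1 − 2Q).
1 − 2P − Q = 0.912424, giving −½ ln(0.912424) = 0.045825.
1 − 2Q = 0.991456, giving −¼ ln(0.991456) = 0.002145.
d = 0.045825 + 0.002145 = 0.047970.
Under a molecular clock d = 2μt, so t = d/(2μ) = 0.047970 / (2 × 7.3 × 10^-9) = 3.29 million years.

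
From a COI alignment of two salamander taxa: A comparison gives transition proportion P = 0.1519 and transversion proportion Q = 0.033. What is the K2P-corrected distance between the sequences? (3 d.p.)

Under the Kimura two-parameter model, d = −½ ln(1 − 2P − Q) − ¼ ln(1 − 2Q).
1 − 2P − Q = 0.6632, giving −½ ln(0.6632) = 0.205339.
1 − 2Q = 0.934, giving −¼ ln(0.934) = 0.017070.
d = 0.205339 + 0.017070 = 0.222409.

0.222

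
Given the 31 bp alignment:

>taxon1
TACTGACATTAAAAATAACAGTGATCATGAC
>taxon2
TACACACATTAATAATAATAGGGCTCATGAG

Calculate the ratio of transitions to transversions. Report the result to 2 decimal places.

Transitions are A↔G and C↔T; transversions are all other mismatches.
Transitions: 1. Transversions: 6.
R = 1/6 = 0.166666… ≈ 0.17 (to 2 d.p.).

0.17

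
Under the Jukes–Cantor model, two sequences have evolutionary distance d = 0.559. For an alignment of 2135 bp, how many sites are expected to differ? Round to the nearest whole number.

Invert JC69: p = (3/4)(1 − e^(−4d/3)) = 0.75 × (1 − e^(-0.745333)) = 0.75 × (1 − 0.474576) = 0.394068.
Expected differing sites = pL ≈ 0.394068 × 2135 = 841.33518 ≈ 841.

841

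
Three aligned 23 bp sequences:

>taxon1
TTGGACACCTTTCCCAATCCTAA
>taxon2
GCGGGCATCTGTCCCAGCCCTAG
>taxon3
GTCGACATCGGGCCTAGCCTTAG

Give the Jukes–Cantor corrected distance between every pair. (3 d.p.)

d(taxon1,taxon2) = 0.467, d(taxon1,taxon3) = 0.761, d(taxon2,taxon3) = 0.390

taxon1–taxon2: 8/23 sites differ → p ≈ 0.347826, d = −0.75 ln(1 − 0.463768) = 0.467391 ≈ 0.467.
taxon1–taxon3: 11/23 sites differ → p ≈ 0.478261, d = −0.75 ln(1 − 0.637681) = 0.761423 ≈ 0.761.
taxon2–taxon3: 7/23 sites differ → p ≈ 0.304348, d = −0.75 ln(1 − 0.405797) = 0.390401 ≈ 0.390.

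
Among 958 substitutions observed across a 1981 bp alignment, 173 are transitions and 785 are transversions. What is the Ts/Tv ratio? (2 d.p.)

0.22

R = 173/785 = 0.220382… ≈ 0.22 (to 2 d.p.).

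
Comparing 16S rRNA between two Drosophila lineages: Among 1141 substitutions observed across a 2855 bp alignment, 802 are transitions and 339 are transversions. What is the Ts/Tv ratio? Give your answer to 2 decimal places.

2.37

R = 802/339 = 2.365781… ≈ 2.37 (to 2 d.p.).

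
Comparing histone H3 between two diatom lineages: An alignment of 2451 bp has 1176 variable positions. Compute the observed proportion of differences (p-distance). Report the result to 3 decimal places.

0.480

p = 1176/2451 = 0.479804… ≈ 0.480 (to 3 d.p.).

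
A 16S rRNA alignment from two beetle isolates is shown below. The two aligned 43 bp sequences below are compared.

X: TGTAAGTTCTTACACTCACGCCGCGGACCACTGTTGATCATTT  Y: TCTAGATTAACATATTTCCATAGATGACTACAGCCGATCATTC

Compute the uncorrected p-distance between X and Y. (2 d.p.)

0.47

The sequences differ at 20 of 43 positions.
p = 20/43 = 0.465116… ≈ 0.47 (to 2 d.p.).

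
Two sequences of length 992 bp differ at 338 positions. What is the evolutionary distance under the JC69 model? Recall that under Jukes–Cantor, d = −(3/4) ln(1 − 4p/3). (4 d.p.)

p = 338/992 ≈ 0.340726.
d = −(3/4) ln(1 − 4p/3) = −0.75 ln(1 − 0.454301) = −0.75 ln(0.545699)
  = −0.75 × (-0.605688) = 0.454266 substitutions/site.

0.4543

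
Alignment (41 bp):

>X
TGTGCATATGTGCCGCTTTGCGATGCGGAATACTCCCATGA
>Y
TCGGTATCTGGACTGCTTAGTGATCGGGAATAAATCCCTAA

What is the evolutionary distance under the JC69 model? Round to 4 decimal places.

0.5510

The sequences differ at 16 of 41 sites, so p = 16/41 ≈ 0.390244.
d = −(3/4) ln(1 − 4p/3) = −0.75 ln(1 − 0.520325) = −0.75 ln(0.479675)
  = −0.75 × (-0.734646) = 0.550985 substitutions/site.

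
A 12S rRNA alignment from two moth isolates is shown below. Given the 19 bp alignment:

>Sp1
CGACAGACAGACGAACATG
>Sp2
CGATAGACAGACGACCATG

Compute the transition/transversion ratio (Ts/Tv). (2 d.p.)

1.00

Transitions are A↔G and C↔T; transversions are all other mismatches.
Transitions: 1. Transversions: 1.
R = 1/1 = 1.00.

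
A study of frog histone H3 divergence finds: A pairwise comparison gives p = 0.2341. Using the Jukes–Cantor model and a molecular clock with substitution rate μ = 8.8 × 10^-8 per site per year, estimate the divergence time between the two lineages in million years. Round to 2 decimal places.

d = −(3/4) ln(1 − 4p/3) = −0.75 ln(1 − 0.312133) = −0.75 ln(0.687867)
  = −0.75 × (-0.374160) = 0.280620 substitutions/site.
Under a molecular clock d = 2μt, so t = d/(2μ) = 0.280620 / (2 × 8.8 × 10^-8) = 1.59 million years.

1.59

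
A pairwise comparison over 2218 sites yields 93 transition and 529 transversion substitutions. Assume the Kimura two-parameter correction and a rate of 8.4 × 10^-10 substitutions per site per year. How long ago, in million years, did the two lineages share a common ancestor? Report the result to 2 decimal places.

212.27

P = 93/2218 ≈ 0.04193 and Q = 529/2218 ≈ 0.238503.
Under the Kimura two-parameter model, d = −½ ln(1 − 2P − Q) − ¼ ln(1 − 2Q).
1 − 2P − Q = 0.677637, giving −½ ln(0.677637) = 0.194572.
1 − 2Q = 0.522994, giving −¼ ln(0.522994) = 0.162046.
d = 0.194572 + 0.162046 = 0.356618.
Under a molecular clock d = 2μt, so t = d/(2μ) = 0.356618 / (2 × 8.4 × 10^-10) = 212.27 million years.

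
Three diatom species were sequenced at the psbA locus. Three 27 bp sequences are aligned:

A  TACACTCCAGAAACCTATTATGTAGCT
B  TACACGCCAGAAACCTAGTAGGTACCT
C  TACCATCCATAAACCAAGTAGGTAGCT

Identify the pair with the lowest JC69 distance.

A and B

A–B: 4/27 differ, p = 0.148, d = 0.165.
A–C: 6/27 differ, p = 0.222, d = 0.264.
B–C: 6/27 differ, p = 0.222, d = 0.264.
The smallest distance is between A and B.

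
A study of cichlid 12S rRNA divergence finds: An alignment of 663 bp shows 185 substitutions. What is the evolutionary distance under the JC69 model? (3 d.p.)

p = 185/663 ≈ 0.279035.
d = −(3/4) ln(1 − 4p/3) = −0.75 ln(1 − 0.372047) = −0.75 ln(0.627953)
  = −0.75 × (-0.465290) = 0.348968 substitutions/site.

0.349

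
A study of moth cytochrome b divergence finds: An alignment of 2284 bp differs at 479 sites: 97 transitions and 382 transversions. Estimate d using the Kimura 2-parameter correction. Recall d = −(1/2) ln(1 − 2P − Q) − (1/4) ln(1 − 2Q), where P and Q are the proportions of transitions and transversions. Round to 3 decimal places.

P = 97/2284 ≈ 0.042469 and Q = 382/2284 ≈ 0.16725.
Under the Kimura two-parameter model, d = −½ ln(1 − 2P − Q) − ¼ ln(1 − 2Q).
1 − 2P − Q = 0.747812, giving −½ ln(0.747812) = 0.145302.
1 − 2Q = 0.6655, giving −¼ ln(0.6655) = 0.101804.
d = 0.145302 + 0.101804 = 0.247106.

0.247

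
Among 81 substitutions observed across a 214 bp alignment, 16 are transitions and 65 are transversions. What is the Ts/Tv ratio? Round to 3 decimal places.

0.246

R = 16/65 = 0.246153… ≈ 0.246 (to 3 d.p.).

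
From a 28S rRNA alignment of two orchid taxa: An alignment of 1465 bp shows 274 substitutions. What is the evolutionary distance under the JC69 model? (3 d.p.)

p = 274/1465 ≈ 0.187031.
d = −(3/4) ln(1 − 4p/3) = −0.75 ln(1 − 0.249375) = −0.75 ln(0.750625)
  = −0.75 × (-0.286849) = 0.215137 substitutions/site.

0.215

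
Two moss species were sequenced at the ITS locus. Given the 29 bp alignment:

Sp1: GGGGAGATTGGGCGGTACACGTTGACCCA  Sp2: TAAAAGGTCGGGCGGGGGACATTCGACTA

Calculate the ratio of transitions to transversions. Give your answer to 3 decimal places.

1.800

Transitions are A↔G and C↔T; transversions are all other mismatches.
Transitions: 9. Transversions: 5.
R = 9/5 = 1.800.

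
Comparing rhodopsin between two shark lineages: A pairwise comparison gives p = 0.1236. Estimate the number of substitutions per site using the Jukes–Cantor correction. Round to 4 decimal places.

d = −(3/4) ln(1 − 4p/3) = −0.75 ln(1 − 0.1648) = −0.75 ln(0.8352)
  = −0.75 × (-0.180084) = 0.135063 substitutions/site.

0.1351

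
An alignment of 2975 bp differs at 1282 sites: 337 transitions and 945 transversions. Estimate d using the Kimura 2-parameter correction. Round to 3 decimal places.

0.645

P = 337/2975 ≈ 0.113277 and Q = 945/2975 ≈ 0.317647.
Under the Kimura two-parameter model, d = −½ ln(1 − 2P − Q) − ¼ ln(1 − 2Q).
1 − 2P − Q = 0.455799, giving −½ ln(0.455799) = 0.392852.
1 − 2Q = 0.364706, giving −¼ ln(0.364706) = 0.252166.
d = 0.392852 + 0.252166 = 0.645018.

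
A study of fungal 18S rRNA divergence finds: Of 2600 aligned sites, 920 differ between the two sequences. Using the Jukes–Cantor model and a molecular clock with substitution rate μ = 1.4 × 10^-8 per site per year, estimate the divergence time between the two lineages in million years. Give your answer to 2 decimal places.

p = 920/2600 ≈ 0.353846.
d = −(3/4) ln(1 − 4p/3) = −0.75 ln(1 − 0.471795) = −0.75 ln(0.528205)
  = −0.75 × (-0.638271) = 0.478703 substitutions/site.
Under a molecular clock d = 2μt, so t = d/(2μ) = 0.478703 / (2 × 1.4 × 10^-8) = 17.10 million years.

17.10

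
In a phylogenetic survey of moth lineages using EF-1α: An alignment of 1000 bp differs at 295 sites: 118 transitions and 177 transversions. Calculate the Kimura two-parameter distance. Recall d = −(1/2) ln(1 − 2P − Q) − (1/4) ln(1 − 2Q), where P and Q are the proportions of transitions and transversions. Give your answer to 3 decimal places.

P = 118/1000 = 0.118 and Q = 177/1000 = 0.177.
Under the Kimura two-parameter model, d = −½ ln(1 − 2P − Q) − ¼ ln(1 − 2Q).
1 − 2P − Q = 0.587, giving −½ ln(0.587) = 0.266365.
1 − 2Q = 0.646, giving −¼ ln(0.646) = 0.109239.
d = 0.266365 + 0.109239 = 0.375604.

0.376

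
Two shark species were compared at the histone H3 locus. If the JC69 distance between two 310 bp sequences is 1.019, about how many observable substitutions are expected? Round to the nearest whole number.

173

Invert JC69: p = (3/4)(1 − e^(−4d/3)) = 0.75 × (1 − e^(-1.358667)) = 0.75 × (1 − 0.257003) = 0.557248.
Expected differing sites = pL ≈ 0.557248 × 310 = 172.74688 ≈ 173.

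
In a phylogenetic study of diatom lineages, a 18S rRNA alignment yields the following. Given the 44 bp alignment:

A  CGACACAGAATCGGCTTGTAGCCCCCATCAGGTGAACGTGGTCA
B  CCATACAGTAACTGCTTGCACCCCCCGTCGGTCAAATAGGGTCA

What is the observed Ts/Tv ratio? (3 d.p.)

1.143

Transitions are A↔G and C↔T; transversions are all other mismatches.
Transitions: 8. Transversions: 7.
R = 8/7 = 1.142857… ≈ 1.143 (to 3 d.p.).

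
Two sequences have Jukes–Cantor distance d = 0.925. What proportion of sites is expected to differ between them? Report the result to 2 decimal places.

0.53

p = (3/4)(1 − e^(−4d/3)) = 0.75 × (1 − e^(-1.233333)) = 0.75 × (1 − 0.291320) = 0.531510.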